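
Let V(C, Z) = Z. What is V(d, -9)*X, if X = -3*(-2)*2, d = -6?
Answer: -108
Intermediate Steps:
X = 12 (X = 6*2 = 12)
V(d, -9)*X = -9*12 = -108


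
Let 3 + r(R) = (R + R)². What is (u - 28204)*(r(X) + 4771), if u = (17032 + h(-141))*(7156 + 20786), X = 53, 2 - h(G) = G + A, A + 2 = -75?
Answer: 7714362988720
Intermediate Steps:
A = -77 (A = -2 - 75 = -77)
h(G) = 79 - G (h(G) = 2 - (G - 77) = 2 - (-77 + G) = 2 + (77 - G) = 79 - G)
r(R) = -3 + 4*R² (r(R) = -3 + (R + R)² = -3 + (2*R)² = -3 + 4*R²)
u = 482055384 (u = (17032 + (79 - 1*(-141)))*(7156 + 20786) = (17032 + (79 + 141))*27942 = (17032 + 220)*27942 = 17252*27942 = 482055384)
(u - 28204)*(r(X) + 4771) = (482055384 - 28204)*((-3 + 4*53²) + 4771) = 482027180*((-3 + 4*2809) + 4771) = 482027180*((-3 + 11236) + 4771) = 482027180*(11233 + 4771) = 482027180*16004 = 7714362988720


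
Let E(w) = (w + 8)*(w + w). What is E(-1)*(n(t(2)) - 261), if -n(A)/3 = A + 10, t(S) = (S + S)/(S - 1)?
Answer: 4242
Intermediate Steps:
t(S) = 2*S/(-1 + S) (t(S) = (2*S)/(-1 + S) = 2*S/(-1 + S))
E(w) = 2*w*(8 + w) (E(w) = (8 + w)*(2*w) = 2*w*(8 + w))
n(A) = -30 - 3*A (n(A) = -3*(A + 10) = -3*(10 + A) = -30 - 3*A)
E(-1)*(n(t(2)) - 261) = (2*(-1)*(8 - 1))*((-30 - 6*2/(-1 + 2)) - 261) = (2*(-1)*7)*((-30 - 6*2/1) - 261) = -14*((-30 - 6*2) - 261) = -14*((-30 - 3*4) - 261) = -14*((-30 - 12) - 261) = -14*(-42 - 261) = -14*(-303) = 4242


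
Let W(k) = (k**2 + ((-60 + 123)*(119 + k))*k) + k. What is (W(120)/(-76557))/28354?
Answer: -303560/361782863 ≈ -0.00083907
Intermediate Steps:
W(k) = k + k**2 + k*(7497 + 63*k) (W(k) = (k**2 + (63*(119 + k))*k) + k = (k**2 + (7497 + 63*k)*k) + k = (k**2 + k*(7497 + 63*k)) + k = k + k**2 + k*(7497 + 63*k))
(W(120)/(-76557))/28354 = ((2*120*(3749 + 32*120))/(-76557))/28354 = ((2*120*(3749 + 3840))*(-1/76557))*(1/28354) = ((2*120*7589)*(-1/76557))*(1/28354) = (1821360*(-1/76557))*(1/28354) = -607120/25519*1/28354 = -303560/361782863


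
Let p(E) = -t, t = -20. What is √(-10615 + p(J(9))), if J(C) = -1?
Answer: I*√10595 ≈ 102.93*I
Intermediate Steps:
p(E) = 20 (p(E) = -1*(-20) = 20)
√(-10615 + p(J(9))) = √(-10615 + 20) = √(-10595) = I*√10595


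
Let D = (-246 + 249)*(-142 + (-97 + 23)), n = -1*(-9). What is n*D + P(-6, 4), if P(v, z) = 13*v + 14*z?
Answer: -5854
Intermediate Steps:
n = 9
D = -648 (D = 3*(-142 - 74) = 3*(-216) = -648)
n*D + P(-6, 4) = 9*(-648) + (13*(-6) + 14*4) = -5832 + (-78 + 56) = -5832 - 22 = -5854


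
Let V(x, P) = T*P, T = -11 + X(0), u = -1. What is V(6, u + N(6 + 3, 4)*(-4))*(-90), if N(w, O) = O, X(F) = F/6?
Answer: -16830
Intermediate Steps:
X(F) = F/6 (X(F) = F*(1/6) = F/6)
T = -11 (T = -11 + (1/6)*0 = -11 + 0 = -11)
V(x, P) = -11*P
V(6, u + N(6 + 3, 4)*(-4))*(-90) = -11*(-1 + 4*(-4))*(-90) = -11*(-1 - 16)*(-90) = -11*(-17)*(-90) = 187*(-90) = -16830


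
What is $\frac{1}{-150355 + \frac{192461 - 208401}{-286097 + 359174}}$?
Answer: $- \frac{73077}{10987508275} \approx -6.6509 \cdot 10^{-6}$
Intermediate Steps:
$\frac{1}{-150355 + \frac{192461 - 208401}{-286097 + 359174}} = \frac{1}{-150355 + \frac{192461 - 208401}{73077}} = \frac{1}{-150355 + \left(192461 - 208401\right) \frac{1}{73077}} = \frac{1}{-150355 - \frac{15940}{73077}} = \frac{1}{- \frac{10987508275}{73077}} = - \frac{73077}{10987508275}$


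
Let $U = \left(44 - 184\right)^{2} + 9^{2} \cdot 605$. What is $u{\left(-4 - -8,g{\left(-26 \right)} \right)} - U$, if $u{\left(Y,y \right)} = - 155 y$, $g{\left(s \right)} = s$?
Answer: $-64575$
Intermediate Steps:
$U = 68605$ ($U = \left(-140\right)^{2} + 81 \cdot 605 = 19600 + 49005 = 68605$)
$u{\left(-4 - -8,g{\left(-26 \right)} \right)} - U = \left(-155\right) \left(-26\right) - 68605 = 4030 - 68605 = -64575$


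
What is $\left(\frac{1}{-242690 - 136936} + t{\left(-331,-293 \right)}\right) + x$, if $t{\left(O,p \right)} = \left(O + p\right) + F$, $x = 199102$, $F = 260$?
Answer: $\frac{75446111987}{379626} \approx 1.9874 \cdot 10^{5}$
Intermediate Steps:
$t{\left(O,p \right)} = 260 + O + p$ ($t{\left(O,p \right)} = \left(O + p\right) + 260 = 260 + O + p$)
$\left(\frac{1}{-242690 - 136936} + t{\left(-331,-293 \right)}\right) + x = \left(\frac{1}{-242690 - 136936} - 364\right) + 199102 = \left(\frac{1}{-379626} - 364\right) + 199102 = \left(- \frac{1}{379626} - 364\right) + 199102 = - \frac{138183865}{379626} + 199102 = \frac{75446111987}{379626}$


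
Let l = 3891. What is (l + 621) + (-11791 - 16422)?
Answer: -23701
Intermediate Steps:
(l + 621) + (-11791 - 16422) = (3891 + 621) + (-11791 - 16422) = 4512 - 28213 = -23701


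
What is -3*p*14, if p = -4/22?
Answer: 84/11 ≈ 7.6364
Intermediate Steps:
p = -2/11 (p = -4*1/22 = -2/11 ≈ -0.18182)
-3*p*14 = -3*(-2/11)*14 = (6/11)*14 = 84/11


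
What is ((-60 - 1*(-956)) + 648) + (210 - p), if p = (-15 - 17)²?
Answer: 730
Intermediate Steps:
p = 1024 (p = (-32)² = 1024)
((-60 - 1*(-956)) + 648) + (210 - p) = ((-60 - 1*(-956)) + 648) + (210 - 1*1024) = ((-60 + 956) + 648) + (210 - 1024) = (896 + 648) - 814 = 1544 - 814 = 730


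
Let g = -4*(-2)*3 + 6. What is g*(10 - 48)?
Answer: -1140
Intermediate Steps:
g = 30 (g = 8*3 + 6 = 24 + 6 = 30)
g*(10 - 48) = 30*(10 - 48) = 30*(-38) = -1140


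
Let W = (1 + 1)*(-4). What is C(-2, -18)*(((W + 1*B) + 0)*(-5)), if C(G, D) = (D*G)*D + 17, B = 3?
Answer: -15775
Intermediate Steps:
W = -8 (W = 2*(-4) = -8)
C(G, D) = 17 + G*D**2 (C(G, D) = G*D**2 + 17 = 17 + G*D**2)
C(-2, -18)*(((W + 1*B) + 0)*(-5)) = (17 - 2*(-18)**2)*(((-8 + 1*3) + 0)*(-5)) = (17 - 2*324)*(((-8 + 3) + 0)*(-5)) = (17 - 648)*((-5 + 0)*(-5)) = -(-3155)*(-5) = -631*25 = -15775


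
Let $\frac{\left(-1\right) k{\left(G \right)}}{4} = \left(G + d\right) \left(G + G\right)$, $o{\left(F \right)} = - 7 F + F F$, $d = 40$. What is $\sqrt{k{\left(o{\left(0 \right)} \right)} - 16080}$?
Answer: $4 i \sqrt{1005} \approx 126.81 i$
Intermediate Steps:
$o{\left(F \right)} = F^{2} - 7 F$ ($o{\left(F \right)} = - 7 F + F^{2} = F^{2} - 7 F$)
$k{\left(G \right)} = - 8 G \left(40 + G\right)$ ($k{\left(G \right)} = - 4 \left(G + 40\right) \left(G + G\right) = - 4 \left(40 + G\right) 2 G = - 4 \cdot 2 G \left(40 + G\right) = - 8 G \left(40 + G\right)$)
$\sqrt{k{\left(o{\left(0 \right)} \right)} - 16080} = \sqrt{- 8 \cdot 0 \left(-7 + 0\right) \left(40 + 0 \left(-7 + 0\right)\right) - 16080} = \sqrt{- 8 \cdot 0 \left(-7\right) \left(40 + 0 \left(-7\right)\right) - 16080} = \sqrt{\left(-8\right) 0 \left(40 + 0\right) - 16080} = \sqrt{\left(-8\right) 0 \cdot 40 - 16080} = \sqrt{0 - 16080} = \sqrt{-16080} = 4 i \sqrt{1005}$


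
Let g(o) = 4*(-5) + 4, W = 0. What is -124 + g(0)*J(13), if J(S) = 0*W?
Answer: -124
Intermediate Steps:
J(S) = 0 (J(S) = 0*0 = 0)
g(o) = -16 (g(o) = -20 + 4 = -16)
-124 + g(0)*J(13) = -124 - 16*0 = -124 + 0 = -124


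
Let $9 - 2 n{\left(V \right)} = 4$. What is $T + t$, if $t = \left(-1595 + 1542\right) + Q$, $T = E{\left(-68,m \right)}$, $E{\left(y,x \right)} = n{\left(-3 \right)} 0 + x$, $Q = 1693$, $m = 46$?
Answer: $1686$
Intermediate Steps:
$n{\left(V \right)} = \frac{5}{2}$ ($n{\left(V \right)} = \frac{9}{2} - 2 = \frac{5}{2}$)
$E{\left(y,x \right)} = x$ ($E{\left(y,x \right)} = \frac{5}{2} \cdot 0 + x = 0 + x = x$)
$T = 46$
$t = 1640$ ($t = \left(-1595 + 1542\right) + 1693 = -53 + 1693 = 1640$)
$T + t = 46 + 1640 = 1686$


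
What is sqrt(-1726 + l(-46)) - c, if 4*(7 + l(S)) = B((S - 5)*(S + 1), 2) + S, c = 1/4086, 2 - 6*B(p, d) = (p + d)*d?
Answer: -1/4086 + I*sqrt(69690)/6 ≈ -0.00024474 + 43.998*I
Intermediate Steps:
B(p, d) = 1/3 - d*(d + p)/6 (B(p, d) = 1/3 - (p + d)*d/6 = 1/3 - (d + p)*d/6 = 1/3 - d*(d + p)/6)
c = 1/4086 ≈ 0.00024474
l(S) = -85/12 + S/4 - (1 + S)*(-5 + S)/12 (l(S) = -7 + ((1/3 - 1/6*2**2 - 1/6*2*(S - 5)*(S + 1)) + S)/4 = -7 + ((1/3 - 1/6*4 - 1/6*2*(-5 + S)*(1 + S)) + S)/4 = -7 + ((1/3 - 2/3 - 1/6*2*(1 + S)*(-5 + S)) + S)/4 = -7 + ((1/3 - 2/3 - (1 + S)*(-5 + S)/3) + S)/4 = -7 + ((-1/3 - (1 + S)*(-5 + S)/3) + S)/4 = -7 + (-1/3 + S - (1 + S)*(-5 + S)/3)/4 = -7 + (-1/12 + S/4 - (1 + S)*(-5 + S)/12) = -85/12 + S/4 - (1 + S)*(-5 + S)/12)
sqrt(-1726 + l(-46)) - c = sqrt(-1726 + (-20/3 - 1/12*(-46)**2 + (7/12)*(-46))) - 1*1/4086 = sqrt(-1726 + (-20/3 - 1/12*2116 - 161/6)) - 1/4086 = sqrt(-1726 + (-20/3 - 529/3 - 161/6)) - 1/4086 = sqrt(-1726 - 1259/6) - 1/4086 = sqrt(-11615/6) - 1/4086 = I*sqrt(69690)/6 - 1/4086 = -1/4086 + I*sqrt(69690)/6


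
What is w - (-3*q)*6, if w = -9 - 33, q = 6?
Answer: 66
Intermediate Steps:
w = -42
w - (-3*q)*6 = -42 - (-3*6)*6 = -42 - (-18)*6 = -42 - 1*(-108) = -42 + 108 = 66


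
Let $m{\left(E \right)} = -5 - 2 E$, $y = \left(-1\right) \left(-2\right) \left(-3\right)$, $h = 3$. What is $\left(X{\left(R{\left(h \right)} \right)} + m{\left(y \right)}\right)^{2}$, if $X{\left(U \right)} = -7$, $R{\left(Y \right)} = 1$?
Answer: $0$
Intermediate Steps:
$y = -6$ ($y = 2 \left(-3\right) = -6$)
$\left(X{\left(R{\left(h \right)} \right)} + m{\left(y \right)}\right)^{2} = \left(-7 - -7\right)^{2} = \left(-7 + \left(-5 + 12\right)\right)^{2} = \left(-7 + 7\right)^{2} = 0^{2} = 0$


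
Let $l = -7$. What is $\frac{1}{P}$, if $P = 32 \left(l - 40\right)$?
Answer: $- \frac{1}{1504} \approx -0.00066489$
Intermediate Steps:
$P = -1504$ ($P = 32 \left(-7 - 40\right) = 32 \left(-47\right) = -1504$)
$\frac{1}{P} = \frac{1}{-1504} = - \frac{1}{1504}$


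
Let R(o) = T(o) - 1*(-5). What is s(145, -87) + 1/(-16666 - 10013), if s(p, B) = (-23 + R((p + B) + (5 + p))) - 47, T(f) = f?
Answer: 3815096/26679 ≈ 143.00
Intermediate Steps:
R(o) = 5 + o (R(o) = o - 1*(-5) = o + 5 = 5 + o)
s(p, B) = -60 + B + 2*p (s(p, B) = (-23 + (5 + ((p + B) + (5 + p)))) - 47 = (-23 + (5 + ((B + p) + (5 + p)))) - 47 = (-23 + (5 + (5 + B + 2*p))) - 47 = (-23 + (10 + B + 2*p)) - 47 = (-13 + B + 2*p) - 47 = -60 + B + 2*p)
s(145, -87) + 1/(-16666 - 10013) = (-60 - 87 + 2*145) + 1/(-16666 - 10013) = (-60 - 87 + 290) + 1/(-26679) = 143 - 1/26679 = 3815096/26679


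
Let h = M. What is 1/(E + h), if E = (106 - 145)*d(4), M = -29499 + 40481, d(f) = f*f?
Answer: 1/10358 ≈ 9.6544e-5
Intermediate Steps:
d(f) = f²
M = 10982
E = -624 (E = (106 - 145)*4² = -39*16 = -624)
h = 10982
1/(E + h) = 1/(-624 + 10982) = 1/10358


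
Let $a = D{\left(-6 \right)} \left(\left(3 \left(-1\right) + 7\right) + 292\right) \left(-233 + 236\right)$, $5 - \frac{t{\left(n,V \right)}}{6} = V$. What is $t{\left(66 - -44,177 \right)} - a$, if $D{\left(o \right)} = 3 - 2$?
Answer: $-1920$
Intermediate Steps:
$t{\left(n,V \right)} = 30 - 6 V$
$D{\left(o \right)} = 1$ ($D{\left(o \right)} = 3 - 2 = 1$)
$a = 888$ ($a = 1 \left(\left(3 \left(-1\right) + 7\right) + 292\right) \left(-233 + 236\right) = 1 \left(\left(-3 + 7\right) + 292\right) 3 = 1 \left(4 + 292\right) 3 = 1 \cdot 296 \cdot 3 = 1 \cdot 888 = 888$)
$t{\left(66 - -44,177 \right)} - a = \left(30 - 1062\right) - 888 = -1032 - 888 = -1920$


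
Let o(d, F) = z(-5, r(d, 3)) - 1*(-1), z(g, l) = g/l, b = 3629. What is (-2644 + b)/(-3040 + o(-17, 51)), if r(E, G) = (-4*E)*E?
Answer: -1138660/3513079 ≈ -0.32412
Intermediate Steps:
r(E, G) = -4*E²
o(d, F) = 1 + 5/(4*d²) (o(d, F) = -5*(-1/(4*d²)) - 1*(-1) = -(-5)/(4*d²) + 1 = 5/(4*d²) + 1 = 1 + 5/(4*d²))
(-2644 + b)/(-3040 + o(-17, 51)) = (-2644 + 3629)/(-3040 + (1 + (5/4)/(-17)²)) = 985/(-3040 + (1 + (5/4)*(1/289))) = 985/(-3040 + (1 + 5/1156)) = 985/(-3040 + 1161/1156) = 985/(-3513079/1156) = 985*(-1156/3513079) = -1138660/3513079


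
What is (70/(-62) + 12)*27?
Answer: 9099/31 ≈ 293.52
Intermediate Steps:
(70/(-62) + 12)*27 = (70*(-1/62) + 12)*27 = (-35/31 + 12)*27 = (337/31)*27 = 9099/31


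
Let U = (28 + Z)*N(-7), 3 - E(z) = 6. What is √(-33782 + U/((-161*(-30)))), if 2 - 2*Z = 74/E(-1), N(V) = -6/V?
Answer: I*√197024182170/2415 ≈ 183.8*I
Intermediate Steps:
E(z) = -3 (E(z) = 3 - 1*6 = 3 - 6 = -3)
Z = 40/3 (Z = 1 - 37/(-3) = 1 - 37*(-1)/3 = 1 - ½*(-74/3) = 1 + 37/3 = 40/3 ≈ 13.333)
U = 248/7 (U = (28 + 40/3)*(-6/(-7)) = 124*(-6*(-⅐))/3 = (124/3)*(6/7) = 248/7 ≈ 35.429)
√(-33782 + U/((-161*(-30)))) = √(-33782 + 248/(7*((-161*(-30))))) = √(-33782 + (248/7)/4830) = √(-33782 + (248/7)*(1/4830)) = √(-33782 + 124/16905) = √(-571084586/16905) = I*√197024182170/2415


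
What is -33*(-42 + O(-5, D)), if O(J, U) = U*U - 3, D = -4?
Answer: 957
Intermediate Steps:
O(J, U) = -3 + U**2 (O(J, U) = U**2 - 3 = -3 + U**2)
-33*(-42 + O(-5, D)) = -33*(-42 + (-3 + (-4)**2)) = -33*(-42 + (-3 + 16)) = -33*(-42 + 13) = -33*(-29) = 957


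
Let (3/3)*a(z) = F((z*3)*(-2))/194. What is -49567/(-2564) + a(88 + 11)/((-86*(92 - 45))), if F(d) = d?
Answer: 9717346733/502638868 ≈ 19.333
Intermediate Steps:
a(z) = -3*z/97 (a(z) = ((z*3)*(-2))/194 = ((3*z)*(-2))*(1/194) = -6*z*(1/194) = -3*z/97)
-49567/(-2564) + a(88 + 11)/((-86*(92 - 45))) = -49567/(-2564) + (-3*(88 + 11)/97)/((-86*(92 - 45))) = -49567*(-1/2564) + (-3/97*99)/((-86*47)) = 49567/2564 - 297/97/(-4042) = 49567/2564 - 297/97*(-1/4042) = 49567/2564 + 297/392074 = 9717346733/502638868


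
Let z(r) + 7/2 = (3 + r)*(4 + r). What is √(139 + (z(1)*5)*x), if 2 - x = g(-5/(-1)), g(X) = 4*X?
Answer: I*√1346 ≈ 36.688*I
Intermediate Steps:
x = -18 (x = 2 - 4*(-5/(-1)) = 2 - 4*(-5*(-1)) = 2 - 4*5 = 2 - 1*20 = 2 - 20 = -18)
z(r) = -7/2 + (3 + r)*(4 + r)
√(139 + (z(1)*5)*x) = √(139 + ((17/2 + 1² + 7*1)*5)*(-18)) = √(139 + ((17/2 + 1 + 7)*5)*(-18)) = √(139 + ((33/2)*5)*(-18)) = √(139 + (165/2)*(-18)) = √(139 - 1485) = √(-1346) = I*√1346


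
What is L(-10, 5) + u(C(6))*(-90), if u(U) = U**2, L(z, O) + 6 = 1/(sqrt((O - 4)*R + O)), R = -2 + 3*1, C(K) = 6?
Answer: -3246 + sqrt(6)/6 ≈ -3245.6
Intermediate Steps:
R = 1 (R = -2 + 3 = 1)
L(z, O) = -6 + 1/sqrt(-4 + 2*O) (L(z, O) = -6 + 1/(sqrt((O - 4)*1 + O)) = -6 + 1/(sqrt((-4 + O)*1 + O)) = -6 + 1/(sqrt((-4 + O) + O)) = -6 + 1/(sqrt(-4 + 2*O)) = -6 + 1/sqrt(-4 + 2*O))
L(-10, 5) + u(C(6))*(-90) = (-6 + sqrt(2)/(2*sqrt(-2 + 5))) + 6**2*(-90) = (-6 + sqrt(2)/(2*sqrt(3))) + 36*(-90) = (-6 + sqrt(2)*(sqrt(3)/3)/2) - 3240 = (-6 + sqrt(6)/6) - 3240 = -3246 + sqrt(6)/6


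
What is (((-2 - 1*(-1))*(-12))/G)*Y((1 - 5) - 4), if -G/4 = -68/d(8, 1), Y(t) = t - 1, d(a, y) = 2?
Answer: -27/34 ≈ -0.79412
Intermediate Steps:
Y(t) = -1 + t
G = 136 (G = -(-272)/2 = -4*(-34) = 136)
(((-2 - 1*(-1))*(-12))/G)*Y((1 - 5) - 4) = (((-2 - 1*(-1))*(-12))/136)*(-1 + ((1 - 5) - 4)) = (((-2 + 1)*(-12))*(1/136))*(-1 + (-4 - 4)) = (-1*(-12)*(1/136))*(-1 - 8) = (12*(1/136))*(-9) = (3/34)*(-9) = -27/34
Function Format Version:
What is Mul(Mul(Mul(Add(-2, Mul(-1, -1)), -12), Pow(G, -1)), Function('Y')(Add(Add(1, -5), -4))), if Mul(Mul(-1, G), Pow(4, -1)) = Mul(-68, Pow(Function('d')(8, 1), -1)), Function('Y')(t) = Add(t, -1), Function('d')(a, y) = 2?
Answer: Rational(-27, 34) ≈ -0.79412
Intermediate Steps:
Function('Y')(t) = Add(-1, t)
G = 136 (G = Mul(-4, Mul(-68, Pow(2, -1))) = Mul(-4, Mul(-68, Rational(1, 2))) = Mul(-4, -34) = 136)
Mul(Mul(Mul(Add(-2, Mul(-1, -1)), -12), Pow(G, -1)), Function('Y')(Add(Add(1, -5), -4))) = Mul(Mul(Mul(Add(-2, Mul(-1, -1)), -12), Pow(136, -1)), Add(-1, Add(Add(1, -5), -4))) = Mul(Mul(Mul(Add(-2, 1), -12), Rational(1, 136)), Add(-1, Add(-4, -4))) = Mul(Mul(Mul(-1, -12), Rational(1, 136)), Add(-1, -8)) = Mul(Mul(12, Rational(1, 136)), -9) = Mul(Rational(3, 34), -9) = Rational(-27, 34)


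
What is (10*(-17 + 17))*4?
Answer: 0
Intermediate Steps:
(10*(-17 + 17))*4 = (10*0)*4 = 0*4 = 0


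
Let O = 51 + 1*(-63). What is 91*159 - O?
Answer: 14481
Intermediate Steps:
O = -12 (O = 51 - 63 = -12)
91*159 - O = 91*159 - 1*(-12) = 14469 + 12 = 14481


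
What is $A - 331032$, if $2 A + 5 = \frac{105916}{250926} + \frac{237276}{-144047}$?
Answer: $- \frac{11965309667944271}{36145137522} \approx -3.3104 \cdot 10^{5}$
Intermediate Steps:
$A = - \frac{112503761567}{36145137522}$ ($A = - \frac{5}{2} + \frac{\frac{105916}{250926} + \frac{237276}{-144047}}{2} = - \frac{5}{2} + \frac{105916 \cdot \frac{1}{250926} + 237276 \left(- \frac{1}{144047}\right)}{2} = - \frac{5}{2} + \frac{\frac{52958}{125463} - \frac{237276}{144047}}{2} = - \frac{5}{2} + \frac{1}{2} \left(- \frac{22140917762}{18072568761}\right) = - \frac{5}{2} - \frac{11070458881}{18072568761} = - \frac{112503761567}{36145137522} \approx -3.1126$)
$A - 331032 = - \frac{112503761567}{36145137522} - 331032 = - \frac{11965309667944271}{36145137522}$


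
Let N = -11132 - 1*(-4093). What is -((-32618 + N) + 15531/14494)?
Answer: 574773027/14494 ≈ 39656.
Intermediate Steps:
N = -7039 (N = -11132 + 4093 = -7039)
-((-32618 + N) + 15531/14494) = -((-32618 - 7039) + 15531/14494) = -(-39657 + 15531*(1/14494)) = -(-39657 + 15531/14494) = -1*(-574773027/14494) = 574773027/14494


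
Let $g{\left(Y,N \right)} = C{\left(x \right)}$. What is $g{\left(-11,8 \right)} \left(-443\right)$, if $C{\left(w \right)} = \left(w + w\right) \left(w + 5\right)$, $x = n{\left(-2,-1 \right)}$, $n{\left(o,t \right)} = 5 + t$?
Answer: $-31896$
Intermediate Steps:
$x = 4$ ($x = 5 - 1 = 4$)
$C{\left(w \right)} = 2 w \left(5 + w\right)$
$g{\left(Y,N \right)} = 72$ ($g{\left(Y,N \right)} = 2 \cdot 4 \left(5 + 4\right) = 2 \cdot 4 \cdot 9 = 72$)
$g{\left(-11,8 \right)} \left(-443\right) = 72 \left(-443\right) = -31896$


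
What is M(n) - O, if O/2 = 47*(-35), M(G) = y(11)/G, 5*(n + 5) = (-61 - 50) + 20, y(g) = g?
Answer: 381585/116 ≈ 3289.5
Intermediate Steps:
n = -116/5 (n = -5 + ((-61 - 50) + 20)/5 = -5 + (-111 + 20)/5 = -5 + (1/5)*(-91) = -5 - 91/5 = -116/5 ≈ -23.200)
M(G) = 11/G
O = -3290 (O = 2*(47*(-35)) = 2*(-1645) = -3290)
M(n) - O = 11/(-116/5) - 1*(-3290) = 11*(-5/116) + 3290 = -55/116 + 3290 = 381585/116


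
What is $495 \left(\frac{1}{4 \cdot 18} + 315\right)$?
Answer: $\frac{1247455}{8} \approx 1.5593 \cdot 10^{5}$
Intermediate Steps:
$495 \left(\frac{1}{4 \cdot 18} + 315\right) = 495 \left(\frac{1}{72} + 315\right) = 495 \cdot \frac{22681}{72} = \frac{1247455}{8}$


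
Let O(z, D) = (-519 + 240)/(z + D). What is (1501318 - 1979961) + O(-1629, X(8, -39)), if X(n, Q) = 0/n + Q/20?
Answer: -5204283479/10873 ≈ -4.7864e+5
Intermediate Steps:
X(n, Q) = Q/20 (X(n, Q) = 0 + Q*(1/20) = 0 + Q/20 = Q/20)
O(z, D) = -279/(D + z)
(1501318 - 1979961) + O(-1629, X(8, -39)) = (1501318 - 1979961) - 279/((1/20)*(-39) - 1629) = -478643 - 279/(-39/20 - 1629) = -478643 - 279/(-32619/20) = -478643 - 279*(-20/32619) = -478643 + 1860/10873 = -5204283479/10873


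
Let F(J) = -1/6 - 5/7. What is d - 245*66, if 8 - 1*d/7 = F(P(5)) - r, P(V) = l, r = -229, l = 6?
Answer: -106265/6 ≈ -17711.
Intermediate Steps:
P(V) = 6
F(J) = -37/42 (F(J) = -1*⅙ - 5*⅐ = -⅙ - 5/7 = -37/42)
d = -9245/6 (d = 56 - 7*(-37/42 - 1*(-229)) = 56 - 7*(-37/42 + 229) = 56 - 7*9581/42 = 56 - 9581/6 = -9245/6 ≈ -1540.8)
d - 245*66 = -9245/6 - 245*66 = -9245/6 - 16170 = -106265/6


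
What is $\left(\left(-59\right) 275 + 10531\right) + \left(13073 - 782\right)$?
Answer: $6597$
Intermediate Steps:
$\left(\left(-59\right) 275 + 10531\right) + \left(13073 - 782\right) = \left(-16225 + 10531\right) + 12291 = -5694 + 12291 = 6597$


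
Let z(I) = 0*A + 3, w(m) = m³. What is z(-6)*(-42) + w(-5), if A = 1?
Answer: -251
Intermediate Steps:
z(I) = 3 (z(I) = 0*1 + 3 = 0 + 3 = 3)
z(-6)*(-42) + w(-5) = 3*(-42) + (-5)³ = -126 - 125 = -251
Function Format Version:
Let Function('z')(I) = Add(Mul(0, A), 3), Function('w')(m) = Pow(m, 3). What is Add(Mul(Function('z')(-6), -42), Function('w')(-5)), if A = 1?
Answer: -251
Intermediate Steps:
Function('z')(I) = 3 (Function('z')(I) = Add(Mul(0, 1), 3) = Add(0, 3) = 3)
Add(Mul(Function('z')(-6), -42), Function('w')(-5)) = Add(Mul(3, -42), Pow(-5, 3)) = Add(-126, -125) = -251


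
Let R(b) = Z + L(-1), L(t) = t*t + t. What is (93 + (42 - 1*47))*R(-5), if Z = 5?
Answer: 440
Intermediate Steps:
L(t) = t + t² (L(t) = t² + t = t + t²)
R(b) = 5 (R(b) = 5 - (1 - 1) = 5 - 1*0 = 5 + 0 = 5)
(93 + (42 - 1*47))*R(-5) = (93 + (42 - 1*47))*5 = (93 + (42 - 47))*5 = (93 - 5)*5 = 88*5 = 440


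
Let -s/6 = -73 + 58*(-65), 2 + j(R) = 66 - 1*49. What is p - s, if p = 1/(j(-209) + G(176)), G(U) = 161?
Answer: -4058207/176 ≈ -23058.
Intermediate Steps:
j(R) = 15 (j(R) = -2 + (66 - 1*49) = -2 + (66 - 49) = -2 + 17 = 15)
p = 1/176 (p = 1/(15 + 161) = 1/176 ≈ 0.0056818)
s = 23058 (s = -6*(-73 + 58*(-65)) = -6*(-73 - 3770) = -6*(-3843) = 23058)
p - s = 1/176 - 1*23058 = 1/176 - 23058 = -4058207/176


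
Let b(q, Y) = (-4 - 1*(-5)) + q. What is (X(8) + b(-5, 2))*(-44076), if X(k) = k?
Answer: -176304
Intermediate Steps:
b(q, Y) = 1 + q (b(q, Y) = (-4 + 5) + q = 1 + q)
(X(8) + b(-5, 2))*(-44076) = (8 + (1 - 5))*(-44076) = (8 - 4)*(-44076) = 4*(-44076) = -176304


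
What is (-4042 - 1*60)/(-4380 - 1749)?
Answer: 4102/6129 ≈ 0.66928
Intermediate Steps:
(-4042 - 1*60)/(-4380 - 1749) = (-4042 - 60)/(-6129) = -4102*(-1/6129) = 4102/6129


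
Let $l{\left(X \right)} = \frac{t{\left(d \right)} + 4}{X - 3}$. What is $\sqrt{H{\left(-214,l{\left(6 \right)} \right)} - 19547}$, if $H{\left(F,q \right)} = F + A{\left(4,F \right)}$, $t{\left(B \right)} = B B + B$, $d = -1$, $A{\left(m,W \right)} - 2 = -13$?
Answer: $2 i \sqrt{4943} \approx 140.61 i$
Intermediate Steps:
$A{\left(m,W \right)} = -11$ ($A{\left(m,W \right)} = 2 - 13 = -11$)
$t{\left(B \right)} = B + B^{2}$ ($t{\left(B \right)} = B^{2} + B = B + B^{2}$)
$l{\left(X \right)} = \frac{4}{-3 + X}$ ($l{\left(X \right)} = \frac{- (1 - 1) + 4}{X - 3} = \frac{\left(-1\right) 0 + 4}{-3 + X} = \frac{0 + 4}{-3 + X} = \frac{4}{-3 + X}$)
$H{\left(F,q \right)} = -11 + F$ ($H{\left(F,q \right)} = F - 11 = -11 + F$)
$\sqrt{H{\left(-214,l{\left(6 \right)} \right)} - 19547} = \sqrt{\left(-11 - 214\right) - 19547} = \sqrt{-225 - 19547} = \sqrt{-19772} = 2 i \sqrt{4943}$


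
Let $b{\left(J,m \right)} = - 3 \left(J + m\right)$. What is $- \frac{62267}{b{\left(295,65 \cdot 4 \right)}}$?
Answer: $\frac{62267}{1665} \approx 37.398$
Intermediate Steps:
$b{\left(J,m \right)} = - 3 J - 3 m$
$- \frac{62267}{b{\left(295,65 \cdot 4 \right)}} = - \frac{62267}{\left(-3\right) 295 - 3 \cdot 65 \cdot 4} = - \frac{62267}{-885 - 780} = - \frac{62267}{-1665} = \left(-62267\right) \left(- \frac{1}{1665}\right) = \frac{62267}{1665}$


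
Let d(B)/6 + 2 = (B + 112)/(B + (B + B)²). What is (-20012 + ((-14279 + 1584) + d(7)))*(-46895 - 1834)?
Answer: 46231590021/29 ≈ 1.5942e+9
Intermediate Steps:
d(B) = -12 + 6*(112 + B)/(B + 4*B²) (d(B) = -12 + 6*((B + 112)/(B + (B + B)²)) = -12 + 6*((112 + B)/(B + (2*B)²)) = -12 + 6*((112 + B)/(B + 4*B²)) = -12 + 6*(112 + B)/(B + 4*B²))
(-20012 + ((-14279 + 1584) + d(7)))*(-46895 - 1834) = (-20012 + ((-14279 + 1584) + 6*(112 - 1*7 - 8*7²)/(7*(1 + 4*7))))*(-46895 - 1834) = (-20012 + (-12695 + 6*(⅐)*(112 - 7 - 8*49)/(1 + 28)))*(-48729) = (-20012 + (-12695 + 6*(⅐)*(112 - 7 - 392)/29))*(-48729) = (-20012 + (-12695 + 6*(⅐)*(1/29)*(-287)))*(-48729) = (-20012 + (-12695 - 246/29))*(-48729) = (-20012 - 368401/29)*(-48729) = -948749/29*(-48729) = 46231590021/29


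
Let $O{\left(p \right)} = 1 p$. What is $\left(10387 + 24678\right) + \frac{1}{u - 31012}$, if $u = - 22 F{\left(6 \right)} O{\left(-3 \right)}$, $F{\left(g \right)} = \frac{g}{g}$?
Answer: $\frac{1085121489}{30946} \approx 35065.0$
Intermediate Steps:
$O{\left(p \right)} = p$
$F{\left(g \right)} = 1$
$u = 66$ ($u = \left(-22\right) 1 \left(-3\right) = \left(-22\right) \left(-3\right) = 66$)
$\left(10387 + 24678\right) + \frac{1}{u - 31012} = \left(10387 + 24678\right) + \frac{1}{66 - 31012} = 35065 + \frac{1}{-30946} = 35065 - \frac{1}{30946} = \frac{1085121489}{30946}$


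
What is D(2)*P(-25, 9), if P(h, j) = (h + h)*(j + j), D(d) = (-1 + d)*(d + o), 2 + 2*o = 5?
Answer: -3150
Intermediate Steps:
o = 3/2 (o = -1 + (½)*5 = -1 + 5/2 = 3/2 ≈ 1.5000)
D(d) = (-1 + d)*(3/2 + d) (D(d) = (-1 + d)*(d + 3/2) = (-1 + d)*(3/2 + d))
P(h, j) = 4*h*j (P(h, j) = (2*h)*(2*j) = 4*h*j)
D(2)*P(-25, 9) = (-3/2 + 2² + (½)*2)*(4*(-25)*9) = (-3/2 + 4 + 1)*(-900) = (7/2)*(-900) = -3150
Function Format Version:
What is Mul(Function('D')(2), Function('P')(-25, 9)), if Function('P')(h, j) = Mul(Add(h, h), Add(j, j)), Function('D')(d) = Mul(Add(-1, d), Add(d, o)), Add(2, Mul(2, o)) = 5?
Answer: -3150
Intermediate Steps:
o = Rational(3, 2) (o = Add(-1, Mul(Rational(1, 2), 5)) = Add(-1, Rational(5, 2)) = Rational(3, 2) ≈ 1.5000)
Function('D')(d) = Mul(Add(-1, d), Add(Rational(3, 2), d)) (Function('D')(d) = Mul(Add(-1, d), Add(d, Rational(3, 2))) = Mul(Add(-1, d), Add(Rational(3, 2), d)))
Function('P')(h, j) = Mul(4, h, j) (Function('P')(h, j) = Mul(Mul(2, h), Mul(2, j)) = Mul(4, h, j))
Mul(Function('D')(2), Function('P')(-25, 9)) = Mul(Add(Rational(-3, 2), Pow(2, 2), Mul(Rational(1, 2), 2)), Mul(4, -25, 9)) = Mul(Add(Rational(-3, 2), 4, 1), -900) = Mul(Rational(7, 2), -900) = -3150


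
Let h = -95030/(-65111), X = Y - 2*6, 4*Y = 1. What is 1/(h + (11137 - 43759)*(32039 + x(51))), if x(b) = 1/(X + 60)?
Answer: -12566423/13134135445448512 ≈ -9.5678e-10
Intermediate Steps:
Y = ¼ (Y = (¼)*1 = ¼ ≈ 0.25000)
X = -47/4 (X = ¼ - 2*6 = ¼ - 12 = -47/4 ≈ -11.750)
h = 95030/65111 (h = -95030*(-1/65111) = 95030/65111 ≈ 1.4595)
x(b) = 4/193 (x(b) = 1/(-47/4 + 60) = 1/(193/4) = 4/193)
1/(h + (11137 - 43759)*(32039 + x(51))) = 1/(95030/65111 + (11137 - 43759)*(32039 + 4/193)) = 1/(95030/65111 - 32622*6183531/193) = 1/(95030/65111 - 201719148282/193) = 1/(-13134135445448512/12566423) = -12566423/13134135445448512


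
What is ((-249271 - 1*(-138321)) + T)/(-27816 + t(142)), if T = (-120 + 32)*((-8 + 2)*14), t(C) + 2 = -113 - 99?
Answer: 51779/14015 ≈ 3.6945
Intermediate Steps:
t(C) = -214 (t(C) = -2 + (-113 - 99) = -2 - 212 = -214)
T = 7392 (T = -(-528)*14 = -88*(-84) = 7392)
((-249271 - 1*(-138321)) + T)/(-27816 + t(142)) = ((-249271 - 1*(-138321)) + 7392)/(-27816 - 214) = ((-249271 + 138321) + 7392)/(-28030) = (-110950 + 7392)*(-1/28030) = -103558*(-1/28030) = 51779/14015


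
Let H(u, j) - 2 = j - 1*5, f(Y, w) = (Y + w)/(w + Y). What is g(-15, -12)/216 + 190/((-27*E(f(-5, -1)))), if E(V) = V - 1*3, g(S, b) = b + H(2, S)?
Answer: 365/108 ≈ 3.3796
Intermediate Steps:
f(Y, w) = 1 (f(Y, w) = (Y + w)/(Y + w) = 1)
H(u, j) = -3 + j (H(u, j) = 2 + (j - 1*5) = 2 + (j - 5) = 2 + (-5 + j) = -3 + j)
g(S, b) = -3 + S + b (g(S, b) = b + (-3 + S) = -3 + S + b)
E(V) = -3 + V (E(V) = V - 3 = -3 + V)
g(-15, -12)/216 + 190/((-27*E(f(-5, -1)))) = (-3 - 15 - 12)/216 + 190/((-27*(-3 + 1))) = -30*1/216 + 190/((-27*(-2))) = -5/36 + 190/54 = -5/36 + 190*(1/54) = -5/36 + 95/27 = 365/108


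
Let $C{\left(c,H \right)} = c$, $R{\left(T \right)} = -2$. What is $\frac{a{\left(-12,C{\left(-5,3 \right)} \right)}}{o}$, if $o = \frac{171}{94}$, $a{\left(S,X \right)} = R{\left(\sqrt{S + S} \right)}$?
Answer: $- \frac{188}{171} \approx -1.0994$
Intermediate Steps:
$a{\left(S,X \right)} = -2$
$o = \frac{171}{94}$ ($o = 171 \cdot \frac{1}{94} = \frac{171}{94} \approx 1.8191$)
$\frac{a{\left(-12,C{\left(-5,3 \right)} \right)}}{o} = - \frac{2}{\frac{171}{94}} = \left(-2\right) \frac{94}{171} = - \frac{188}{171}$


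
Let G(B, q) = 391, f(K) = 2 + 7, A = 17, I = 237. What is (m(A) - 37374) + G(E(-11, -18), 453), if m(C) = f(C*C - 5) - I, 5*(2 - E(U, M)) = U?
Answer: -37211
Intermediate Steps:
E(U, M) = 2 - U/5
f(K) = 9
m(C) = -228 (m(C) = 9 - 1*237 = 9 - 237 = -228)
(m(A) - 37374) + G(E(-11, -18), 453) = (-228 - 37374) + 391 = -37602 + 391 = -37211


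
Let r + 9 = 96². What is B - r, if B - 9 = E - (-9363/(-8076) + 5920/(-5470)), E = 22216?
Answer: 19169203909/1472524 ≈ 13018.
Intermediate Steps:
r = 9207 (r = -9 + 96² = -9 + 9216 = 9207)
B = 32726732377/1472524 (B = 9 + (22216 - (-9363/(-8076) + 5920/(-5470))) = 9 + (22216 - (-9363*(-1/8076) + 5920*(-1/5470))) = 9 + (22216 - (3121/2692 - 592/547)) = 9 + (22216 - 1*113523/1472524) = 9 + (22216 - 113523/1472524) = 9 + 32713479661/1472524 = 32726732377/1472524 ≈ 22225.)
B - r = 32726732377/1472524 - 1*9207 = 32726732377/1472524 - 9207 = 19169203909/1472524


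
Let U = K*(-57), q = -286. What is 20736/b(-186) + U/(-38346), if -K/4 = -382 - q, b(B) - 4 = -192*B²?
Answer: 6024763392/10612939337 ≈ 0.56768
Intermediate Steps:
b(B) = 4 - 192*B²
K = 384 (K = -4*(-382 - 1*(-286)) = -4*(-382 + 286) = -4*(-96) = 384)
U = -21888 (U = 384*(-57) = -21888)
20736/b(-186) + U/(-38346) = 20736/(4 - 192*(-186)²) - 21888/(-38346) = 20736/(4 - 192*34596) - 21888*(-1/38346) = 20736/(4 - 6642432) + 3648/6391 = 20736/(-6642428) + 3648/6391 = 20736*(-1/6642428) + 3648/6391 = -5184/1660607 + 3648/6391 = 6024763392/10612939337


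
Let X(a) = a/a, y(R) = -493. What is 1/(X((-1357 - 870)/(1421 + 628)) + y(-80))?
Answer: -1/492 ≈ -0.0020325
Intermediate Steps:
X(a) = 1
1/(X((-1357 - 870)/(1421 + 628)) + y(-80)) = 1/(1 - 493) = 1/(-492) = -1/492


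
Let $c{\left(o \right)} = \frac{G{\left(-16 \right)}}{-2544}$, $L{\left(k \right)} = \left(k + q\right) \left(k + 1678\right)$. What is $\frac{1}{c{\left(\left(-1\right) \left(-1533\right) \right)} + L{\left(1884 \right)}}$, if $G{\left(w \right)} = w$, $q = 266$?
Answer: $\frac{159}{1217669701} \approx 1.3058 \cdot 10^{-7}$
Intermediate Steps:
$L{\left(k \right)} = \left(266 + k\right) \left(1678 + k\right)$ ($L{\left(k \right)} = \left(k + 266\right) \left(k + 1678\right) = \left(266 + k\right) \left(1678 + k\right)$)
$c{\left(o \right)} = \frac{1}{159}$ ($c{\left(o \right)} = - \frac{16}{-2544} = \left(-16\right) \left(- \frac{1}{2544}\right) = \frac{1}{159}$)
$\frac{1}{c{\left(\left(-1\right) \left(-1533\right) \right)} + L{\left(1884 \right)}} = \frac{1}{\frac{1}{159} + \left(446348 + 1884^{2} + 1944 \cdot 1884\right)} = \frac{1}{\frac{1}{159} + \left(446348 + 3549456 + 3662496\right)} = \frac{1}{\frac{1}{159} + 7658300} = \frac{1}{\frac{1217669701}{159}} = \frac{159}{1217669701}$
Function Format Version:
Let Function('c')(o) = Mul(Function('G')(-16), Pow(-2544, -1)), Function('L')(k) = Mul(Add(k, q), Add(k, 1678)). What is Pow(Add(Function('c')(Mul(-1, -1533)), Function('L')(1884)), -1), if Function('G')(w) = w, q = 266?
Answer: Rational(159, 1217669701) ≈ 1.3058e-7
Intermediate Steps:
Function('L')(k) = Mul(Add(266, k), Add(1678, k)) (Function('L')(k) = Mul(Add(k, 266), Add(k, 1678)) = Mul(Add(266, k), Add(1678, k)))
Function('c')(o) = Rational(1, 159) (Function('c')(o) = Mul(-16, Pow(-2544, -1)) = Mul(-16, Rational(-1, 2544)) = Rational(1, 159))
Pow(Add(Function('c')(Mul(-1, -1533)), Function('L')(1884)), -1) = Pow(Add(Rational(1, 159), Add(446348, Pow(1884, 2), Mul(1944, 1884))), -1) = Pow(Add(Rational(1, 159), Add(446348, 3549456, 3662496)), -1) = Pow(Add(Rational(1, 159), 7658300), -1) = Pow(Rational(1217669701, 159), -1) = Rational(159, 1217669701)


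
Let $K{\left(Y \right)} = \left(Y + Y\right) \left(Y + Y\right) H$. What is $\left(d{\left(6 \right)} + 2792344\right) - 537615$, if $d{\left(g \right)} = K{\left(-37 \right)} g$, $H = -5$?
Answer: $2090449$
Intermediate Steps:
$K{\left(Y \right)} = - 20 Y^{2}$ ($K{\left(Y \right)} = \left(Y + Y\right) \left(Y + Y\right) \left(-5\right) = 2 Y 2 Y \left(-5\right) = 4 Y^{2} \left(-5\right) = - 20 Y^{2}$)
$d{\left(g \right)} = - 27380 g$ ($d{\left(g \right)} = - 20 \left(-37\right)^{2} g = \left(-20\right) 1369 g = - 27380 g$)
$\left(d{\left(6 \right)} + 2792344\right) - 537615 = \left(\left(-27380\right) 6 + 2792344\right) - 537615 = \left(-164280 + 2792344\right) - 537615 = 2628064 - 537615 = 2090449$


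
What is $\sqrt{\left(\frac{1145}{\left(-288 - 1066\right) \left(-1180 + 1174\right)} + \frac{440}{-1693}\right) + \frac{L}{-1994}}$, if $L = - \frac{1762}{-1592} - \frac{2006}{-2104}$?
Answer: $\frac{5 i \sqrt{618007789314401070447531195}}{358840010233374} \approx 0.34639 i$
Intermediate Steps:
$L = \frac{107825}{52337}$ ($L = \left(-1762\right) \left(- \frac{1}{1592}\right) - - \frac{1003}{1052} = \frac{881}{796} + \frac{1003}{1052} = \frac{107825}{52337} \approx 2.0602$)
$\sqrt{\left(\frac{1145}{\left(-288 - 1066\right) \left(-1180 + 1174\right)} + \frac{440}{-1693}\right) + \frac{L}{-1994}} = \sqrt{\left(\frac{1145}{\left(-288 - 1066\right) \left(-1180 + 1174\right)} + \frac{440}{-1693}\right) + \frac{107825}{52337 \left(-1994\right)}} = \sqrt{\left(\frac{1145}{\left(-1354\right) \left(-6\right)} + 440 \left(- \frac{1}{1693}\right)\right) + \frac{107825}{52337} \left(- \frac{1}{1994}\right)} = \sqrt{\left(\frac{1145}{8124} - \frac{440}{1693}\right) - \frac{107825}{104359978}} = \sqrt{- \frac{1636075}{13753932} - \frac{107825}{104359978}} = \sqrt{- \frac{86111884362125}{717680020466748}} = \frac{5 i \sqrt{618007789314401070447531195}}{358840010233374}$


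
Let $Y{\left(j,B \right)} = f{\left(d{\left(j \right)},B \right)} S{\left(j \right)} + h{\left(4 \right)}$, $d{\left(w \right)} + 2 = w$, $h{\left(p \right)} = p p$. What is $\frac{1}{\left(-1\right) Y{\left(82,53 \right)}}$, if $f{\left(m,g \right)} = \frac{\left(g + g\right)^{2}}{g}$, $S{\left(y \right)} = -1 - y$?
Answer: $\frac{1}{17580} \approx 5.6883 \cdot 10^{-5}$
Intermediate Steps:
$h{\left(p \right)} = p^{2}$
$d{\left(w \right)} = -2 + w$
$f{\left(m,g \right)} = 4 g$ ($f{\left(m,g \right)} = \frac{\left(2 g\right)^{2}}{g} = \frac{4 g^{2}}{g} = 4 g$)
$Y{\left(j,B \right)} = 16 + 4 B \left(-1 - j\right)$ ($Y{\left(j,B \right)} = 4 B \left(-1 - j\right) + 4^{2} = 4 B \left(-1 - j\right) + 16 = 16 + 4 B \left(-1 - j\right)$)
$\frac{1}{\left(-1\right) Y{\left(82,53 \right)}} = \frac{1}{\left(-1\right) \left(16 - 212 \left(1 + 82\right)\right)} = \frac{1}{\left(-1\right) \left(16 - 212 \cdot 83\right)} = \frac{1}{\left(-1\right) \left(16 - 17596\right)} = \frac{1}{\left(-1\right) \left(-17580\right)} = \frac{1}{17580}$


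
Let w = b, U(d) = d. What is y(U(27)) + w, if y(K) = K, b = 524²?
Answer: 274603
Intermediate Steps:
b = 274576
w = 274576
y(U(27)) + w = 27 + 274576 = 274603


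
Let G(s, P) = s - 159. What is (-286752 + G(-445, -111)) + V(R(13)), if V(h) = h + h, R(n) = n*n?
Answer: -287018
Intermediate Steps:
R(n) = n²
V(h) = 2*h
G(s, P) = -159 + s
(-286752 + G(-445, -111)) + V(R(13)) = (-286752 + (-159 - 445)) + 2*13² = (-286752 - 604) + 2*169 = -287356 + 338 = -287018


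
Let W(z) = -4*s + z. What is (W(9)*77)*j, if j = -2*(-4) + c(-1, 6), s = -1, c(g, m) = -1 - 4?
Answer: 3003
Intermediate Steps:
c(g, m) = -5
W(z) = 4 + z (W(z) = -4*(-1) + z = 4 + z)
j = 3 (j = -2*(-4) - 5 = 8 - 5 = 3)
(W(9)*77)*j = ((4 + 9)*77)*3 = (13*77)*3 = 1001*3 = 3003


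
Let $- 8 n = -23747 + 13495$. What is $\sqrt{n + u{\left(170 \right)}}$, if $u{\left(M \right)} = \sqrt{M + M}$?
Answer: $\frac{\sqrt{5126 + 8 \sqrt{85}}}{2} \approx 36.055$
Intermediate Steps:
$u{\left(M \right)} = \sqrt{2} \sqrt{M}$ ($u{\left(M \right)} = \sqrt{2 M} = \sqrt{2} \sqrt{M}$)
$n = \frac{2563}{2}$ ($n = - \frac{-23747 + 13495}{8} = \left(- \frac{1}{8}\right) \left(-10252\right) = \frac{2563}{2} \approx 1281.5$)
$\sqrt{n + u{\left(170 \right)}} = \sqrt{\frac{2563}{2} + \sqrt{2} \sqrt{170}} = \sqrt{\frac{2563}{2} + 2 \sqrt{85}}$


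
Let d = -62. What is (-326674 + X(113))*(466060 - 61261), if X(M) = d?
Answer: -132262406064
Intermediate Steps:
X(M) = -62
(-326674 + X(113))*(466060 - 61261) = (-326674 - 62)*(466060 - 61261) = -326736*404799 = -132262406064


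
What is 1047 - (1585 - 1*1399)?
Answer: 861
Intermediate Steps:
1047 - (1585 - 1*1399) = 1047 - (1585 - 1399) = 1047 - 1*186 = 1047 - 186 = 861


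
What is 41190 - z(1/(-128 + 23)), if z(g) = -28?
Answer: 41218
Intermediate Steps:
41190 - z(1/(-128 + 23)) = 41190 - 1*(-28) = 41190 + 28 = 41218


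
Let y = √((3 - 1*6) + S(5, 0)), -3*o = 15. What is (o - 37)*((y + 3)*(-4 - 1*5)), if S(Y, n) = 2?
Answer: 1134 + 378*I ≈ 1134.0 + 378.0*I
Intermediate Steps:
o = -5 (o = -⅓*15 = -5)
y = I (y = √((3 - 1*6) + 2) = √((3 - 6) + 2) = √(-3 + 2) = √(-1) = I ≈ 1.0*I)
(o - 37)*((y + 3)*(-4 - 1*5)) = (-5 - 37)*((I + 3)*(-4 - 1*5)) = -42*(3 + I)*(-4 - 5) = -42*(3 + I)*(-9) = -42*(-27 - 9*I) = 1134 + 378*I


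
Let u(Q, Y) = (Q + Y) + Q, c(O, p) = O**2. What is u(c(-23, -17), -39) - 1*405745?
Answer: -404726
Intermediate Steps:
u(Q, Y) = Y + 2*Q
u(c(-23, -17), -39) - 1*405745 = (-39 + 2*(-23)**2) - 1*405745 = (-39 + 2*529) - 405745 = (-39 + 1058) - 405745 = 1019 - 405745 = -404726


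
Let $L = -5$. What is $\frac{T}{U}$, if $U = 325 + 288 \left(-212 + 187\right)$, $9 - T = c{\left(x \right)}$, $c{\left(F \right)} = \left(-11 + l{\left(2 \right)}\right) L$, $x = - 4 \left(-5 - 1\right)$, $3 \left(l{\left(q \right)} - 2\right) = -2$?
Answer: $\frac{118}{20625} \approx 0.0057212$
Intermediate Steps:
$l{\left(q \right)} = \frac{4}{3}$ ($l{\left(q \right)} = 2 + \frac{1}{3} \left(-2\right) = 2 - \frac{2}{3} = \frac{4}{3}$)
$x = 24$ ($x = \left(-4\right) \left(-6\right) = 24$)
$c{\left(F \right)} = \frac{145}{3}$ ($c{\left(F \right)} = \left(-11 + \frac{4}{3}\right) \left(-5\right) = \left(- \frac{29}{3}\right) \left(-5\right) = \frac{145}{3}$)
$T = - \frac{118}{3}$ ($T = 9 - \frac{145}{3} = - \frac{118}{3} \approx -39.333$)
$U = -6875$ ($U = 325 + 288 \left(-25\right) = 325 - 7200 = -6875$)
$\frac{T}{U} = - \frac{118}{3 \left(-6875\right)} = \left(- \frac{118}{3}\right) \left(- \frac{1}{6875}\right) = \frac{118}{20625}$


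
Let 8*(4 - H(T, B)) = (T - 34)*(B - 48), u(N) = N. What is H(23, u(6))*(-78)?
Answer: 8385/2 ≈ 4192.5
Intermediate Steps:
H(T, B) = 4 - (-48 + B)*(-34 + T)/8 (H(T, B) = 4 - (T - 34)*(B - 48)/8 = 4 - (-34 + T)*(-48 + B)/8 = 4 - (-48 + B)*(-34 + T)/8)
H(23, u(6))*(-78) = (-200 + 6*23 + (17/4)*6 - 1/8*6*23)*(-78) = (-200 + 138 + 51/2 - 69/4)*(-78) = -215/4*(-78) = 8385/2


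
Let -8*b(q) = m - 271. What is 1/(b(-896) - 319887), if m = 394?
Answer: -8/2559219 ≈ -3.1260e-6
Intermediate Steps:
b(q) = -123/8 (b(q) = -(394 - 271)/8 = -⅛*123 = -123/8)
1/(b(-896) - 319887) = 1/(-123/8 - 319887) = 1/(-2559219/8) = -8/2559219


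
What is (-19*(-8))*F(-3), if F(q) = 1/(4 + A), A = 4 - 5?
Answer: 152/3 ≈ 50.667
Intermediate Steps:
A = -1
F(q) = 1/3 (F(q) = 1/(4 - 1) = 1/3)
(-19*(-8))*F(-3) = -19*(-8)*(1/3) = 152*(1/3) = 152/3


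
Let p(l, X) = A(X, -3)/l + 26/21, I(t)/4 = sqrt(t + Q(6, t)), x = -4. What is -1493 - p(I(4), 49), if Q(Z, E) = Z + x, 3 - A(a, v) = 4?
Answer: -31379/21 + sqrt(6)/24 ≈ -1494.1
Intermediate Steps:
A(a, v) = -1 (A(a, v) = 3 - 1*4 = 3 - 4 = -1)
Q(Z, E) = -4 + Z (Q(Z, E) = Z - 4 = -4 + Z)
I(t) = 4*sqrt(2 + t) (I(t) = 4*sqrt(t + (-4 + 6)) = 4*sqrt(t + 2) = 4*sqrt(2 + t))
p(l, X) = 26/21 - 1/l (p(l, X) = -1/l + 26/21 = 26/21 - 1/l)
-1493 - p(I(4), 49) = -1493 - (26/21 - 1/(4*sqrt(2 + 4))) = -1493 - (26/21 - 1/(4*sqrt(6))) = -1493 - (26/21 - sqrt(6)/24) = -1493 + (-26/21 + sqrt(6)/24) = -31379/21 + sqrt(6)/24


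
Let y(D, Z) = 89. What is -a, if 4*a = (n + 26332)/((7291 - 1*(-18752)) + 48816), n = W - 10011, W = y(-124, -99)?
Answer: -2735/49906 ≈ -0.054803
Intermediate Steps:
W = 89
n = -9922 (n = 89 - 10011 = -9922)
a = 2735/49906 (a = ((-9922 + 26332)/((7291 - 1*(-18752)) + 48816))/4 = (16410/((7291 + 18752) + 48816))/4 = (16410/(26043 + 48816))/4 = (16410/74859)/4 = (16410*(1/74859))/4 = (¼)*(5470/24953) = 2735/49906 ≈ 0.054803)
-a = -1*2735/49906 = -2735/49906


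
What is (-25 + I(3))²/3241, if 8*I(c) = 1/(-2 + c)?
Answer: 39601/207424 ≈ 0.19092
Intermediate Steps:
I(c) = 1/(8*(-2 + c))
(-25 + I(3))²/3241 = (-25 + 1/(8*(-2 + 3)))²/3241 = (-25 + (⅛)/1)²*(1/3241) = (-25 + (⅛)*1)²*(1/3241) = (-25 + ⅛)²*(1/3241) = (-199/8)²*(1/3241) = (39601/64)*(1/3241) = 39601/207424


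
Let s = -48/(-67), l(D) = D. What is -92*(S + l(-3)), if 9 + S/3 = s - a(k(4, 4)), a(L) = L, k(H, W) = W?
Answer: 245640/67 ≈ 3666.3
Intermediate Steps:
s = 48/67 (s = -48*(-1/67) = 48/67 ≈ 0.71642)
S = -2469/67 (S = -27 + 3*(48/67 - 1*4) = -27 + 3*(48/67 - 4) = -27 + 3*(-220/67) = -27 - 660/67 = -2469/67 ≈ -36.851)
-92*(S + l(-3)) = -92*(-2469/67 - 3) = -92*(-2670/67) = 245640/67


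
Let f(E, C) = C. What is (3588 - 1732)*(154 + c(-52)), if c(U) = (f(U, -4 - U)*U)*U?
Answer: 241179776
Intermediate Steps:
c(U) = U²*(-4 - U) (c(U) = ((-4 - U)*U)*U = (U*(-4 - U))*U = U²*(-4 - U))
(3588 - 1732)*(154 + c(-52)) = (3588 - 1732)*(154 + (-52)²*(-4 - 1*(-52))) = 1856*(154 + 2704*(-4 + 52)) = 1856*(154 + 2704*48) = 1856*(154 + 129792) = 1856*129946 = 241179776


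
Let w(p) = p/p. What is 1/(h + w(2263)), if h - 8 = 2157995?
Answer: 1/2158004 ≈ 4.6339e-7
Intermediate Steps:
w(p) = 1
h = 2158003 (h = 8 + 2157995 = 2158003)
1/(h + w(2263)) = 1/(2158003 + 1) = 1/2158004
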